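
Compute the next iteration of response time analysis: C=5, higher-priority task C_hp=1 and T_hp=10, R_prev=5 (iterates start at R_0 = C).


R_next = C + ceil(R_prev / T_hp) * C_hp
ceil(5 / 10) = ceil(0.5) = 1
Interference = 1 * 1 = 1
R_next = 5 + 1 = 6

6


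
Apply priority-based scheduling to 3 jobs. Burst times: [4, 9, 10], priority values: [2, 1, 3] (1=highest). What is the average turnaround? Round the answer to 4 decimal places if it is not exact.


Sort by priority (ascending = highest first):
Order: [(1, 9), (2, 4), (3, 10)]
Completion times:
  Priority 1, burst=9, C=9
  Priority 2, burst=4, C=13
  Priority 3, burst=10, C=23
Average turnaround = 45/3 = 15.0

15.0


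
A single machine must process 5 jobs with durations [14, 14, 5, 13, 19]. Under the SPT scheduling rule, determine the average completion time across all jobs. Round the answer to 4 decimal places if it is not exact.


Sort jobs by processing time (SPT order): [5, 13, 14, 14, 19]
Compute completion times sequentially:
  Job 1: processing = 5, completes at 5
  Job 2: processing = 13, completes at 18
  Job 3: processing = 14, completes at 32
  Job 4: processing = 14, completes at 46
  Job 5: processing = 19, completes at 65
Sum of completion times = 166
Average completion time = 166/5 = 33.2

33.2


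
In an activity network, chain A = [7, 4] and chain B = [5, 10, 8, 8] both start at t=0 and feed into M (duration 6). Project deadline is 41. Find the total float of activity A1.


Forward pass: ES(A1) = sum of predecessors on chain A = 0
EF = ES + duration = 0 + 7 = 7
Backward pass: LF(M) = deadline = 41; LS(M) = 41 - 6 = 35
LF(A1) = LS(M) - sum(successors on chain A) = 35 - 4 = 31
LS = LF - duration = 31 - 7 = 24
Total float = LS - ES = 24 - 0 = 24

24


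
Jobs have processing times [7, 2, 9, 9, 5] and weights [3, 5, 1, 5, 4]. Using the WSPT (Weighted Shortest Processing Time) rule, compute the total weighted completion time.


Compute p/w ratios and sort ascending (WSPT): [(2, 5), (5, 4), (9, 5), (7, 3), (9, 1)]
Compute weighted completion times:
  Job (p=2,w=5): C=2, w*C=5*2=10
  Job (p=5,w=4): C=7, w*C=4*7=28
  Job (p=9,w=5): C=16, w*C=5*16=80
  Job (p=7,w=3): C=23, w*C=3*23=69
  Job (p=9,w=1): C=32, w*C=1*32=32
Total weighted completion time = 219

219


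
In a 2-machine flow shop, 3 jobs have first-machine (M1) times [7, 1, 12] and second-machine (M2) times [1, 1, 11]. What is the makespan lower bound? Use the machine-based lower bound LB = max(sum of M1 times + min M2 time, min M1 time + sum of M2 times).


LB1 = sum(M1 times) + min(M2 times) = 20 + 1 = 21
LB2 = min(M1 times) + sum(M2 times) = 1 + 13 = 14
Lower bound = max(LB1, LB2) = max(21, 14) = 21

21


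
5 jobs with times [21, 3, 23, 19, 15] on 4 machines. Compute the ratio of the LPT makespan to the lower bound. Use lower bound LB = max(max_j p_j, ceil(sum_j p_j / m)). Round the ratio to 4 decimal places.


LPT order: [23, 21, 19, 15, 3]
Machine loads after assignment: [23, 21, 19, 18]
LPT makespan = 23
Lower bound = max(max_job, ceil(total/4)) = max(23, 21) = 23
Ratio = 23 / 23 = 1.0

1.0


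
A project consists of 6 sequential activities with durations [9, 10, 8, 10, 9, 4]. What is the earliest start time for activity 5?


Activity 5 starts after activities 1 through 4 complete.
Predecessor durations: [9, 10, 8, 10]
ES = 9 + 10 + 8 + 10 = 37

37


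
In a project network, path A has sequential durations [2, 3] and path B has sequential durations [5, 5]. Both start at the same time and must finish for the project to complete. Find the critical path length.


Path A total = 2 + 3 = 5
Path B total = 5 + 5 = 10
Critical path = longest path = max(5, 10) = 10

10


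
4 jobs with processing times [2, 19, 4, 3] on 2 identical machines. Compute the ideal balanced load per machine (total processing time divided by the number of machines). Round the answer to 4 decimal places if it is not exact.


Total processing time = 2 + 19 + 4 + 3 = 28
Number of machines = 2
Ideal balanced load = 28 / 2 = 14.0

14.0


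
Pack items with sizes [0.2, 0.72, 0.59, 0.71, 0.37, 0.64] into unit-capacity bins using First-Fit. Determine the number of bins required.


Place items sequentially using First-Fit:
  Item 0.2 -> new Bin 1
  Item 0.72 -> Bin 1 (now 0.92)
  Item 0.59 -> new Bin 2
  Item 0.71 -> new Bin 3
  Item 0.37 -> Bin 2 (now 0.96)
  Item 0.64 -> new Bin 4
Total bins used = 4

4


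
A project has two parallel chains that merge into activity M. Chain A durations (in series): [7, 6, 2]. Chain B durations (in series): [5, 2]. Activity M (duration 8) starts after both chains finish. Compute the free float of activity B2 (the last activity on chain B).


ES(B2) = sum of predecessors on chain B = 5
EF(B2) = ES + duration = 5 + 2 = 7
Successor of B2 is M. ES(M) = max(sum(A), sum(B)) = max(15, 7) = 15
Free float = ES(successor) - EF(current) = 15 - 7 = 8

8


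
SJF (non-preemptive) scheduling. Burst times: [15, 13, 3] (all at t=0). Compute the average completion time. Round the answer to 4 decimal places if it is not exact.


SJF order (ascending): [3, 13, 15]
Completion times:
  Job 1: burst=3, C=3
  Job 2: burst=13, C=16
  Job 3: burst=15, C=31
Average completion = 50/3 = 16.6667

16.6667


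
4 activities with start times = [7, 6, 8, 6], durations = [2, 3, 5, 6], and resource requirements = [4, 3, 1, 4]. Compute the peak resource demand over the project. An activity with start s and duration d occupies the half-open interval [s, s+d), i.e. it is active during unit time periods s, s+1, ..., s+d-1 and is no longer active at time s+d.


Each activity i is active on [start_i, start_i + duration_i).
Compute total resource usage per time slot:
  t=0: active resources = [], total = 0
  t=1: active resources = [], total = 0
  t=2: active resources = [], total = 0
  t=3: active resources = [], total = 0
  t=4: active resources = [], total = 0
  t=5: active resources = [], total = 0
  t=6: active resources = [3, 4], total = 7
  t=7: active resources = [4, 3, 4], total = 11
  t=8: active resources = [4, 3, 1, 4], total = 12
  t=9: active resources = [1, 4], total = 5
  t=10: active resources = [1, 4], total = 5
  t=11: active resources = [1, 4], total = 5
  t=12: active resources = [1], total = 1
Peak resource demand = 12

12


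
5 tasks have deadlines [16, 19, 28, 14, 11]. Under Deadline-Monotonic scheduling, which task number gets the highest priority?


Sort tasks by relative deadline (ascending):
  Task 5: deadline = 11
  Task 4: deadline = 14
  Task 1: deadline = 16
  Task 2: deadline = 19
  Task 3: deadline = 28
Priority order (highest first): [5, 4, 1, 2, 3]
Highest priority task = 5

5


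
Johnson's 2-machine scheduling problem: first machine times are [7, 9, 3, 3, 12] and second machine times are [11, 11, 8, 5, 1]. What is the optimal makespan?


Apply Johnson's rule:
  Group 1 (a <= b): [(3, 3, 8), (4, 3, 5), (1, 7, 11), (2, 9, 11)]
  Group 2 (a > b): [(5, 12, 1)]
Optimal job order: [3, 4, 1, 2, 5]
Schedule:
  Job 3: M1 done at 3, M2 done at 11
  Job 4: M1 done at 6, M2 done at 16
  Job 1: M1 done at 13, M2 done at 27
  Job 2: M1 done at 22, M2 done at 38
  Job 5: M1 done at 34, M2 done at 39
Makespan = 39

39


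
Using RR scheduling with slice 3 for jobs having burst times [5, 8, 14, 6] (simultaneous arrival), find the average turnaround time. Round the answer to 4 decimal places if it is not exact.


Time quantum = 3
Execution trace:
  J1 runs 3 units, time = 3
  J2 runs 3 units, time = 6
  J3 runs 3 units, time = 9
  J4 runs 3 units, time = 12
  J1 runs 2 units, time = 14
  J2 runs 3 units, time = 17
  J3 runs 3 units, time = 20
  J4 runs 3 units, time = 23
  J2 runs 2 units, time = 25
  J3 runs 3 units, time = 28
  J3 runs 3 units, time = 31
  J3 runs 2 units, time = 33
Finish times: [14, 25, 33, 23]
Average turnaround = 95/4 = 23.75

23.75


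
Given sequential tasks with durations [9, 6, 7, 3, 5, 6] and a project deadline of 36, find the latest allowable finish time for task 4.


LF(activity 4) = deadline - sum of successor durations
Successors: activities 5 through 6 with durations [5, 6]
Sum of successor durations = 11
LF = 36 - 11 = 25

25


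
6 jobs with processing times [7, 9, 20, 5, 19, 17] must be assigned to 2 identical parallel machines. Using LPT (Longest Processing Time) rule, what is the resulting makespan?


Sort jobs in decreasing order (LPT): [20, 19, 17, 9, 7, 5]
Assign each job to the least loaded machine:
  Machine 1: jobs [20, 9, 7, 5], load = 41
  Machine 2: jobs [19, 17], load = 36
Makespan = max load = 41

41


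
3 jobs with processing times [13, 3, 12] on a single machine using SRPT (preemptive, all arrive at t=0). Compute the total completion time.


Since all jobs arrive at t=0, SRPT equals SPT ordering.
SPT order: [3, 12, 13]
Completion times:
  Job 1: p=3, C=3
  Job 2: p=12, C=15
  Job 3: p=13, C=28
Total completion time = 3 + 15 + 28 = 46

46


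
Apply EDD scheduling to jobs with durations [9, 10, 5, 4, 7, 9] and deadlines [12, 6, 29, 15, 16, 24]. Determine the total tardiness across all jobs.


Sort by due date (EDD order): [(10, 6), (9, 12), (4, 15), (7, 16), (9, 24), (5, 29)]
Compute completion times and tardiness:
  Job 1: p=10, d=6, C=10, tardiness=max(0,10-6)=4
  Job 2: p=9, d=12, C=19, tardiness=max(0,19-12)=7
  Job 3: p=4, d=15, C=23, tardiness=max(0,23-15)=8
  Job 4: p=7, d=16, C=30, tardiness=max(0,30-16)=14
  Job 5: p=9, d=24, C=39, tardiness=max(0,39-24)=15
  Job 6: p=5, d=29, C=44, tardiness=max(0,44-29)=15
Total tardiness = 63

63


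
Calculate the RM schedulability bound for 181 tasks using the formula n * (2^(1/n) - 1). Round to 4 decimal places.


Compute 2^(1/181) = 1.0038368845
Subtract 1: 1.0038368845 - 1 = 0.0038368845
Multiply by n: 181 * 0.0038368845 = 0.6944760945
Round to 4 dp: 0.6945

0.6945


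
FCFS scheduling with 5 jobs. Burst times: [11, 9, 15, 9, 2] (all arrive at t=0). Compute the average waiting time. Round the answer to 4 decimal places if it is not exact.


FCFS order (as given): [11, 9, 15, 9, 2]
Waiting times:
  Job 1: wait = 0
  Job 2: wait = 11
  Job 3: wait = 20
  Job 4: wait = 35
  Job 5: wait = 44
Sum of waiting times = 110
Average waiting time = 110/5 = 22.0

22.0


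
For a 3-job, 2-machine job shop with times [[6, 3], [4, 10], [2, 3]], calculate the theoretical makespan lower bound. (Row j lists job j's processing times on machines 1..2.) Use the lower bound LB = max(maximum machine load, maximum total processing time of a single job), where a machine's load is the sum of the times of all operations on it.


Machine loads:
  Machine 1: 6 + 4 + 2 = 12
  Machine 2: 3 + 10 + 3 = 16
Max machine load = 16
Job totals:
  Job 1: 9
  Job 2: 14
  Job 3: 5
Max job total = 14
Lower bound = max(16, 14) = 16

16


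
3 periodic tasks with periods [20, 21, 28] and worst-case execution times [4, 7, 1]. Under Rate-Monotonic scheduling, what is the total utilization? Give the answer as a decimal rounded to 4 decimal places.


Compute individual utilizations (exact fractions):
  Task 1: C/T = 4/20 = 1/5 (approx. 0.2)
  Task 2: C/T = 7/21 = 1/3 (approx. 0.3333)
  Task 3: C/T = 1/28 (approx. 0.0357)
Total utilization U = 1/5 + 1/3 + 1/28 = 239/420
Rounded to 4 decimal places: U = 0.5690
RM (Liu & Layland) bound for 3 tasks = 0.779763; compare with U = 239/420 (approx. 0.569048)
U <= bound, so schedulable by RM sufficient condition.

0.5690


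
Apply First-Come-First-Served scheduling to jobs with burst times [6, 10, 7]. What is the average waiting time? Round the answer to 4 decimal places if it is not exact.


FCFS order (as given): [6, 10, 7]
Waiting times:
  Job 1: wait = 0
  Job 2: wait = 6
  Job 3: wait = 16
Sum of waiting times = 22
Average waiting time = 22/3 = 7.3333

7.3333


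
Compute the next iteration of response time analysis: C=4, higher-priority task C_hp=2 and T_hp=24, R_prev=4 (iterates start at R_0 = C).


R_next = C + ceil(R_prev / T_hp) * C_hp
ceil(4 / 24) = ceil(0.1667) = 1
Interference = 1 * 2 = 2
R_next = 4 + 2 = 6

6


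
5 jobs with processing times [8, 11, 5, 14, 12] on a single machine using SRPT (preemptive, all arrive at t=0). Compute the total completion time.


Since all jobs arrive at t=0, SRPT equals SPT ordering.
SPT order: [5, 8, 11, 12, 14]
Completion times:
  Job 1: p=5, C=5
  Job 2: p=8, C=13
  Job 3: p=11, C=24
  Job 4: p=12, C=36
  Job 5: p=14, C=50
Total completion time = 5 + 13 + 24 + 36 + 50 = 128

128


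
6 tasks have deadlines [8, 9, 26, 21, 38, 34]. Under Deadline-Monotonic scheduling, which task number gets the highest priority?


Sort tasks by relative deadline (ascending):
  Task 1: deadline = 8
  Task 2: deadline = 9
  Task 4: deadline = 21
  Task 3: deadline = 26
  Task 6: deadline = 34
  Task 5: deadline = 38
Priority order (highest first): [1, 2, 4, 3, 6, 5]
Highest priority task = 1

1


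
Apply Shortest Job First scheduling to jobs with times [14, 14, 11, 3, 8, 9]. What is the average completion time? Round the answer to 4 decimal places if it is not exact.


SJF order (ascending): [3, 8, 9, 11, 14, 14]
Completion times:
  Job 1: burst=3, C=3
  Job 2: burst=8, C=11
  Job 3: burst=9, C=20
  Job 4: burst=11, C=31
  Job 5: burst=14, C=45
  Job 6: burst=14, C=59
Average completion = 169/6 = 28.1667

28.1667


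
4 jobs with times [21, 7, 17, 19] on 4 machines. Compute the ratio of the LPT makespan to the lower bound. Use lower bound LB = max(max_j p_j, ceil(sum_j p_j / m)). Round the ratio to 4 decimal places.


LPT order: [21, 19, 17, 7]
Machine loads after assignment: [21, 19, 17, 7]
LPT makespan = 21
Lower bound = max(max_job, ceil(total/4)) = max(21, 16) = 21
Ratio = 21 / 21 = 1.0

1.0


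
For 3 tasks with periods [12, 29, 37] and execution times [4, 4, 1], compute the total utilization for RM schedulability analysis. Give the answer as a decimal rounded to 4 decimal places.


Compute individual utilizations (exact fractions):
  Task 1: C/T = 4/12 = 1/3 (approx. 0.3333)
  Task 2: C/T = 4/29 (approx. 0.1379)
  Task 3: C/T = 1/37 (approx. 0.027)
Total utilization U = 1/3 + 4/29 + 1/37 = 1604/3219
Rounded to 4 decimal places: U = 0.4983
RM (Liu & Layland) bound for 3 tasks = 0.779763; compare with U = 1604/3219 (approx. 0.498291)
U <= bound, so schedulable by RM sufficient condition.

0.4983


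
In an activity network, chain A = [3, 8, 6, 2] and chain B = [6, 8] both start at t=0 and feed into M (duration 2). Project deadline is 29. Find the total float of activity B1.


Forward pass: ES(B1) = sum of predecessors on chain B = 0
EF = ES + duration = 0 + 6 = 6
Backward pass: LF(M) = deadline = 29; LS(M) = 29 - 2 = 27
LF(B1) = LS(M) - sum(successors on chain B) = 27 - 8 = 19
LS = LF - duration = 19 - 6 = 13
Total float = LS - ES = 13 - 0 = 13

13


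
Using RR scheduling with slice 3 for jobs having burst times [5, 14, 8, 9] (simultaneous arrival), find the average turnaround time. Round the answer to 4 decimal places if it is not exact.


Time quantum = 3
Execution trace:
  J1 runs 3 units, time = 3
  J2 runs 3 units, time = 6
  J3 runs 3 units, time = 9
  J4 runs 3 units, time = 12
  J1 runs 2 units, time = 14
  J2 runs 3 units, time = 17
  J3 runs 3 units, time = 20
  J4 runs 3 units, time = 23
  J2 runs 3 units, time = 26
  J3 runs 2 units, time = 28
  J4 runs 3 units, time = 31
  J2 runs 3 units, time = 34
  J2 runs 2 units, time = 36
Finish times: [14, 36, 28, 31]
Average turnaround = 109/4 = 27.25

27.25


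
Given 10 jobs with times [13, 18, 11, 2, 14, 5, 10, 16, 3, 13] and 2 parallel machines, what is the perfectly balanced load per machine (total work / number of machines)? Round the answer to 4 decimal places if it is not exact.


Total processing time = 13 + 18 + 11 + 2 + 14 + 5 + 10 + 16 + 3 + 13 = 105
Number of machines = 2
Ideal balanced load = 105 / 2 = 52.5

52.5


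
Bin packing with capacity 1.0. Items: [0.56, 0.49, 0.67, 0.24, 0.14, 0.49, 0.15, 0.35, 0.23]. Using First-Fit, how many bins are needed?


Place items sequentially using First-Fit:
  Item 0.56 -> new Bin 1
  Item 0.49 -> new Bin 2
  Item 0.67 -> new Bin 3
  Item 0.24 -> Bin 1 (now 0.8)
  Item 0.14 -> Bin 1 (now 0.94)
  Item 0.49 -> Bin 2 (now 0.98)
  Item 0.15 -> Bin 3 (now 0.82)
  Item 0.35 -> new Bin 4
  Item 0.23 -> Bin 4 (now 0.58)
Total bins used = 4

4


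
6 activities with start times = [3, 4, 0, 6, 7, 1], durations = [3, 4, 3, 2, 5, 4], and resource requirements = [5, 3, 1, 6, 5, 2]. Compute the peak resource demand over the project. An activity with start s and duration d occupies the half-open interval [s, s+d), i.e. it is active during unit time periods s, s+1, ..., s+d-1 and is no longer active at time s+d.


Each activity i is active on [start_i, start_i + duration_i).
Compute total resource usage per time slot:
  t=0: active resources = [1], total = 1
  t=1: active resources = [1, 2], total = 3
  t=2: active resources = [1, 2], total = 3
  t=3: active resources = [5, 2], total = 7
  t=4: active resources = [5, 3, 2], total = 10
  t=5: active resources = [5, 3], total = 8
  t=6: active resources = [3, 6], total = 9
  t=7: active resources = [3, 6, 5], total = 14
  t=8: active resources = [5], total = 5
  t=9: active resources = [5], total = 5
  t=10: active resources = [5], total = 5
  t=11: active resources = [5], total = 5
Peak resource demand = 14

14


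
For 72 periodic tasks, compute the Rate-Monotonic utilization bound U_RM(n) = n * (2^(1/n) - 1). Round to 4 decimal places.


Compute 2^(1/72) = 1.0096735332
Subtract 1: 1.0096735332 - 1 = 0.0096735332
Multiply by n: 72 * 0.0096735332 = 0.6964943904
Round to 4 dp: 0.6965

0.6965


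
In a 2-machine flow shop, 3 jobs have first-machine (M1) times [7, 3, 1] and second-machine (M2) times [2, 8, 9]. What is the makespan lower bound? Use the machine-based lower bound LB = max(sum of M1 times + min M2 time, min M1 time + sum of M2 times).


LB1 = sum(M1 times) + min(M2 times) = 11 + 2 = 13
LB2 = min(M1 times) + sum(M2 times) = 1 + 19 = 20
Lower bound = max(LB1, LB2) = max(13, 20) = 20

20


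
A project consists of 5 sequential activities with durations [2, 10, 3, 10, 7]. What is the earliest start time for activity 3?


Activity 3 starts after activities 1 through 2 complete.
Predecessor durations: [2, 10]
ES = 2 + 10 = 12

12


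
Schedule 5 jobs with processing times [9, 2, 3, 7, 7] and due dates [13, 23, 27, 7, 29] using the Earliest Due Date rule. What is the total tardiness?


Sort by due date (EDD order): [(7, 7), (9, 13), (2, 23), (3, 27), (7, 29)]
Compute completion times and tardiness:
  Job 1: p=7, d=7, C=7, tardiness=max(0,7-7)=0
  Job 2: p=9, d=13, C=16, tardiness=max(0,16-13)=3
  Job 3: p=2, d=23, C=18, tardiness=max(0,18-23)=0
  Job 4: p=3, d=27, C=21, tardiness=max(0,21-27)=0
  Job 5: p=7, d=29, C=28, tardiness=max(0,28-29)=0
Total tardiness = 3

3


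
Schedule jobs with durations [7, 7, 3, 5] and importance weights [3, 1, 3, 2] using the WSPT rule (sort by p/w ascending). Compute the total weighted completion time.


Compute p/w ratios and sort ascending (WSPT): [(3, 3), (7, 3), (5, 2), (7, 1)]
Compute weighted completion times:
  Job (p=3,w=3): C=3, w*C=3*3=9
  Job (p=7,w=3): C=10, w*C=3*10=30
  Job (p=5,w=2): C=15, w*C=2*15=30
  Job (p=7,w=1): C=22, w*C=1*22=22
Total weighted completion time = 91

91


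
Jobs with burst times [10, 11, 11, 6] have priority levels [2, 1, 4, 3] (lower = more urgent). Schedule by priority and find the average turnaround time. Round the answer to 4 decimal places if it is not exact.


Sort by priority (ascending = highest first):
Order: [(1, 11), (2, 10), (3, 6), (4, 11)]
Completion times:
  Priority 1, burst=11, C=11
  Priority 2, burst=10, C=21
  Priority 3, burst=6, C=27
  Priority 4, burst=11, C=38
Average turnaround = 97/4 = 24.25

24.25


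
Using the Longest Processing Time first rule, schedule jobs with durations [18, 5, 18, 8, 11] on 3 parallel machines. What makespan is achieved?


Sort jobs in decreasing order (LPT): [18, 18, 11, 8, 5]
Assign each job to the least loaded machine:
  Machine 1: jobs [18, 5], load = 23
  Machine 2: jobs [18], load = 18
  Machine 3: jobs [11, 8], load = 19
Makespan = max load = 23

23


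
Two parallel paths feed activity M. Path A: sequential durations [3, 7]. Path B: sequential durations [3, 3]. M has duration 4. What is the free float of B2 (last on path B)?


ES(B2) = sum of predecessors on chain B = 3
EF(B2) = ES + duration = 3 + 3 = 6
Successor of B2 is M. ES(M) = max(sum(A), sum(B)) = max(10, 6) = 10
Free float = ES(successor) - EF(current) = 10 - 6 = 4

4


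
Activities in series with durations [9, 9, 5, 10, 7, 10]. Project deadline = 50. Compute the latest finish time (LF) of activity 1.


LF(activity 1) = deadline - sum of successor durations
Successors: activities 2 through 6 with durations [9, 5, 10, 7, 10]
Sum of successor durations = 41
LF = 50 - 41 = 9

9


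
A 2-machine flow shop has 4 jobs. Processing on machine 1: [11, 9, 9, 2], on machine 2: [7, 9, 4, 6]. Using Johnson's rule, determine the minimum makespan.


Apply Johnson's rule:
  Group 1 (a <= b): [(4, 2, 6), (2, 9, 9)]
  Group 2 (a > b): [(1, 11, 7), (3, 9, 4)]
Optimal job order: [4, 2, 1, 3]
Schedule:
  Job 4: M1 done at 2, M2 done at 8
  Job 2: M1 done at 11, M2 done at 20
  Job 1: M1 done at 22, M2 done at 29
  Job 3: M1 done at 31, M2 done at 35
Makespan = 35

35


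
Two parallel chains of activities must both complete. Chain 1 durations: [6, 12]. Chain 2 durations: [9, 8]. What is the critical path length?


Path A total = 6 + 12 = 18
Path B total = 9 + 8 = 17
Critical path = longest path = max(18, 17) = 18

18


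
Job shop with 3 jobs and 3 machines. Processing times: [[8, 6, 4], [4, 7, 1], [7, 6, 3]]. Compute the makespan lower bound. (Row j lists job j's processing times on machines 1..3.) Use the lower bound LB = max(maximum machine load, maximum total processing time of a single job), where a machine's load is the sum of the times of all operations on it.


Machine loads:
  Machine 1: 8 + 4 + 7 = 19
  Machine 2: 6 + 7 + 6 = 19
  Machine 3: 4 + 1 + 3 = 8
Max machine load = 19
Job totals:
  Job 1: 18
  Job 2: 12
  Job 3: 16
Max job total = 18
Lower bound = max(19, 18) = 19

19


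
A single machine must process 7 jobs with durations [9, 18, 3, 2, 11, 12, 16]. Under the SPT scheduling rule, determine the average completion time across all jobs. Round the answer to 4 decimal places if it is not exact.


Sort jobs by processing time (SPT order): [2, 3, 9, 11, 12, 16, 18]
Compute completion times sequentially:
  Job 1: processing = 2, completes at 2
  Job 2: processing = 3, completes at 5
  Job 3: processing = 9, completes at 14
  Job 4: processing = 11, completes at 25
  Job 5: processing = 12, completes at 37
  Job 6: processing = 16, completes at 53
  Job 7: processing = 18, completes at 71
Sum of completion times = 207
Average completion time = 207/7 = 29.5714

29.5714


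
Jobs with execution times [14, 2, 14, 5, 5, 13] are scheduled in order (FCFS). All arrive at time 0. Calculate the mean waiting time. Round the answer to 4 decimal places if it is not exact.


FCFS order (as given): [14, 2, 14, 5, 5, 13]
Waiting times:
  Job 1: wait = 0
  Job 2: wait = 14
  Job 3: wait = 16
  Job 4: wait = 30
  Job 5: wait = 35
  Job 6: wait = 40
Sum of waiting times = 135
Average waiting time = 135/6 = 22.5

22.5


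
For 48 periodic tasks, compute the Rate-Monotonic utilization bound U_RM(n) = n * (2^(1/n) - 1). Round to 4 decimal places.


Compute 2^(1/48) = 1.0145453349
Subtract 1: 1.0145453349 - 1 = 0.0145453349
Multiply by n: 48 * 0.0145453349 = 0.6981760752
Round to 4 dp: 0.6982

0.6982


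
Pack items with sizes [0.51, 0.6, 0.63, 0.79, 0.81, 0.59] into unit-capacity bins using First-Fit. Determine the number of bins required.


Place items sequentially using First-Fit:
  Item 0.51 -> new Bin 1
  Item 0.6 -> new Bin 2
  Item 0.63 -> new Bin 3
  Item 0.79 -> new Bin 4
  Item 0.81 -> new Bin 5
  Item 0.59 -> new Bin 6
Total bins used = 6

6


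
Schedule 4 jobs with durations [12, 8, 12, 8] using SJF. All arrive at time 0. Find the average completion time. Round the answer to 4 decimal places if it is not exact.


SJF order (ascending): [8, 8, 12, 12]
Completion times:
  Job 1: burst=8, C=8
  Job 2: burst=8, C=16
  Job 3: burst=12, C=28
  Job 4: burst=12, C=40
Average completion = 92/4 = 23.0

23.0


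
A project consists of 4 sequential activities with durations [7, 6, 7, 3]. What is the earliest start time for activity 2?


Activity 2 starts after activities 1 through 1 complete.
Predecessor durations: [7]
ES = 7 = 7

7


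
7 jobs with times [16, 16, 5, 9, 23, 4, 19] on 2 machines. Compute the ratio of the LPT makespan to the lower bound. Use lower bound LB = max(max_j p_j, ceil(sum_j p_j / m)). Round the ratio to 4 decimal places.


LPT order: [23, 19, 16, 16, 9, 5, 4]
Machine loads after assignment: [48, 44]
LPT makespan = 48
Lower bound = max(max_job, ceil(total/2)) = max(23, 46) = 46
Ratio = 48 / 46 = 1.0435

1.0435


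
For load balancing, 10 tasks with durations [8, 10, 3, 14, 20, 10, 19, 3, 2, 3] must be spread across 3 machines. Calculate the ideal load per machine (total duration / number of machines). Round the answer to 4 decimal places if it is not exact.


Total processing time = 8 + 10 + 3 + 14 + 20 + 10 + 19 + 3 + 2 + 3 = 92
Number of machines = 3
Ideal balanced load = 92 / 3 = 30.6667

30.6667


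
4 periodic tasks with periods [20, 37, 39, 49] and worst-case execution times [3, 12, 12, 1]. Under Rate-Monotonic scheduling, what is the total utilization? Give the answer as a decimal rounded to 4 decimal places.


Compute individual utilizations (exact fractions):
  Task 1: C/T = 3/20 (approx. 0.15)
  Task 2: C/T = 12/37 (approx. 0.3243)
  Task 3: C/T = 12/39 = 4/13 (approx. 0.3077)
  Task 4: C/T = 1/49 (approx. 0.0204)
Total utilization U = 3/20 + 12/37 + 4/13 + 1/49 = 378247/471380
Rounded to 4 decimal places: U = 0.8024
RM (Liu & Layland) bound for 4 tasks = 0.756828; compare with U = 378247/471380 (approx. 0.802425)
bound < U <= 1, so the RM sufficient condition is not met (inconclusive; an exact test such as response-time analysis is needed).

0.8024


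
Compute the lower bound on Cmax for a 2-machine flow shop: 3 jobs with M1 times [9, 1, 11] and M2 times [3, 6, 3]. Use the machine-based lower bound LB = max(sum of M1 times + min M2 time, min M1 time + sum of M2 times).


LB1 = sum(M1 times) + min(M2 times) = 21 + 3 = 24
LB2 = min(M1 times) + sum(M2 times) = 1 + 12 = 13
Lower bound = max(LB1, LB2) = max(24, 13) = 24

24


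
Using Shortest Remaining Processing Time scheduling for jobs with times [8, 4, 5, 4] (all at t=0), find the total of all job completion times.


Since all jobs arrive at t=0, SRPT equals SPT ordering.
SPT order: [4, 4, 5, 8]
Completion times:
  Job 1: p=4, C=4
  Job 2: p=4, C=8
  Job 3: p=5, C=13
  Job 4: p=8, C=21
Total completion time = 4 + 8 + 13 + 21 = 46

46


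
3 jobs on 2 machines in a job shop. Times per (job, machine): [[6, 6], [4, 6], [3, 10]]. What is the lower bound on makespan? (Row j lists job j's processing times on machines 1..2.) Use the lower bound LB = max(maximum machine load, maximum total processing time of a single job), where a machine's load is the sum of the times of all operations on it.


Machine loads:
  Machine 1: 6 + 4 + 3 = 13
  Machine 2: 6 + 6 + 10 = 22
Max machine load = 22
Job totals:
  Job 1: 12
  Job 2: 10
  Job 3: 13
Max job total = 13
Lower bound = max(22, 13) = 22

22


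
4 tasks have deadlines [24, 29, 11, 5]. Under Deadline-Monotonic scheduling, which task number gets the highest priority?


Sort tasks by relative deadline (ascending):
  Task 4: deadline = 5
  Task 3: deadline = 11
  Task 1: deadline = 24
  Task 2: deadline = 29
Priority order (highest first): [4, 3, 1, 2]
Highest priority task = 4

4


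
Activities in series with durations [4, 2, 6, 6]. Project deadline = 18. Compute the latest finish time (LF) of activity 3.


LF(activity 3) = deadline - sum of successor durations
Successors: activities 4 through 4 with durations [6]
Sum of successor durations = 6
LF = 18 - 6 = 12

12


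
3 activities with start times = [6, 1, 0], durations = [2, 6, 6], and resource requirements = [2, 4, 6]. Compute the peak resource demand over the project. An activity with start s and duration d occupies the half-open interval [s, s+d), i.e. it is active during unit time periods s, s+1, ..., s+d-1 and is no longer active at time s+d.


Each activity i is active on [start_i, start_i + duration_i).
Compute total resource usage per time slot:
  t=0: active resources = [6], total = 6
  t=1: active resources = [4, 6], total = 10
  t=2: active resources = [4, 6], total = 10
  t=3: active resources = [4, 6], total = 10
  t=4: active resources = [4, 6], total = 10
  t=5: active resources = [4, 6], total = 10
  t=6: active resources = [2, 4], total = 6
  t=7: active resources = [2], total = 2
Peak resource demand = 10

10


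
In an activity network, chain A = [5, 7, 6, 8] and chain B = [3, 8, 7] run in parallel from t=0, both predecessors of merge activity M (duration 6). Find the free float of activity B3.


ES(B3) = sum of predecessors on chain B = 11
EF(B3) = ES + duration = 11 + 7 = 18
Successor of B3 is M. ES(M) = max(sum(A), sum(B)) = max(26, 18) = 26
Free float = ES(successor) - EF(current) = 26 - 18 = 8

8


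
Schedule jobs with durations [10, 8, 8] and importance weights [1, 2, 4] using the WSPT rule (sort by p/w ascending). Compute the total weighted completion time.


Compute p/w ratios and sort ascending (WSPT): [(8, 4), (8, 2), (10, 1)]
Compute weighted completion times:
  Job (p=8,w=4): C=8, w*C=4*8=32
  Job (p=8,w=2): C=16, w*C=2*16=32
  Job (p=10,w=1): C=26, w*C=1*26=26
Total weighted completion time = 90

90


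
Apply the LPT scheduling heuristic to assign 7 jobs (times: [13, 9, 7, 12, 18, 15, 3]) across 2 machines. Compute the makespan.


Sort jobs in decreasing order (LPT): [18, 15, 13, 12, 9, 7, 3]
Assign each job to the least loaded machine:
  Machine 1: jobs [18, 12, 7, 3], load = 40
  Machine 2: jobs [15, 13, 9], load = 37
Makespan = max load = 40

40


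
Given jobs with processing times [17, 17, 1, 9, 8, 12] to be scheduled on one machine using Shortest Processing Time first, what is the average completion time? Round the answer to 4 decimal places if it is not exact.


Sort jobs by processing time (SPT order): [1, 8, 9, 12, 17, 17]
Compute completion times sequentially:
  Job 1: processing = 1, completes at 1
  Job 2: processing = 8, completes at 9
  Job 3: processing = 9, completes at 18
  Job 4: processing = 12, completes at 30
  Job 5: processing = 17, completes at 47
  Job 6: processing = 17, completes at 64
Sum of completion times = 169
Average completion time = 169/6 = 28.1667

28.1667


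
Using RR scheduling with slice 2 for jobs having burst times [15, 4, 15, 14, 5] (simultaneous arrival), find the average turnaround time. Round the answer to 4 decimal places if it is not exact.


Time quantum = 2
Execution trace:
  J1 runs 2 units, time = 2
  J2 runs 2 units, time = 4
  J3 runs 2 units, time = 6
  J4 runs 2 units, time = 8
  J5 runs 2 units, time = 10
  J1 runs 2 units, time = 12
  J2 runs 2 units, time = 14
  J3 runs 2 units, time = 16
  J4 runs 2 units, time = 18
  J5 runs 2 units, time = 20
  J1 runs 2 units, time = 22
  J3 runs 2 units, time = 24
  J4 runs 2 units, time = 26
  J5 runs 1 units, time = 27
  J1 runs 2 units, time = 29
  J3 runs 2 units, time = 31
  J4 runs 2 units, time = 33
  J1 runs 2 units, time = 35
  J3 runs 2 units, time = 37
  J4 runs 2 units, time = 39
  J1 runs 2 units, time = 41
  J3 runs 2 units, time = 43
  J4 runs 2 units, time = 45
  J1 runs 2 units, time = 47
  J3 runs 2 units, time = 49
  J4 runs 2 units, time = 51
  J1 runs 1 units, time = 52
  J3 runs 1 units, time = 53
Finish times: [52, 14, 53, 51, 27]
Average turnaround = 197/5 = 39.4

39.4


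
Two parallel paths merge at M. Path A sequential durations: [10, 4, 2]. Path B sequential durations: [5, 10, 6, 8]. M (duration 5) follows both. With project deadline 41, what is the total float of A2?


Forward pass: ES(A2) = sum of predecessors on chain A = 10
EF = ES + duration = 10 + 4 = 14
Backward pass: LF(M) = deadline = 41; LS(M) = 41 - 5 = 36
LF(A2) = LS(M) - sum(successors on chain A) = 36 - 2 = 34
LS = LF - duration = 34 - 4 = 30
Total float = LS - ES = 30 - 10 = 20

20


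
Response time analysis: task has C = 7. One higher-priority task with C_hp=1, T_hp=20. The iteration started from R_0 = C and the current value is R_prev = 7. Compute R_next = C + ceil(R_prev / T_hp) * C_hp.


R_next = C + ceil(R_prev / T_hp) * C_hp
ceil(7 / 20) = ceil(0.35) = 1
Interference = 1 * 1 = 1
R_next = 7 + 1 = 8

8


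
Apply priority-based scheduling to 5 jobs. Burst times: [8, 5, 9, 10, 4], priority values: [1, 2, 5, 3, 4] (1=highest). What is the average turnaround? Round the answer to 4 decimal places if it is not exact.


Sort by priority (ascending = highest first):
Order: [(1, 8), (2, 5), (3, 10), (4, 4), (5, 9)]
Completion times:
  Priority 1, burst=8, C=8
  Priority 2, burst=5, C=13
  Priority 3, burst=10, C=23
  Priority 4, burst=4, C=27
  Priority 5, burst=9, C=36
Average turnaround = 107/5 = 21.4

21.4


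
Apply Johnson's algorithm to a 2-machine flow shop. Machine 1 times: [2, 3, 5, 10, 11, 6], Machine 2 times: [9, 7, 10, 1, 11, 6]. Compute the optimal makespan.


Apply Johnson's rule:
  Group 1 (a <= b): [(1, 2, 9), (2, 3, 7), (3, 5, 10), (6, 6, 6), (5, 11, 11)]
  Group 2 (a > b): [(4, 10, 1)]
Optimal job order: [1, 2, 3, 6, 5, 4]
Schedule:
  Job 1: M1 done at 2, M2 done at 11
  Job 2: M1 done at 5, M2 done at 18
  Job 3: M1 done at 10, M2 done at 28
  Job 6: M1 done at 16, M2 done at 34
  Job 5: M1 done at 27, M2 done at 45
  Job 4: M1 done at 37, M2 done at 46
Makespan = 46

46


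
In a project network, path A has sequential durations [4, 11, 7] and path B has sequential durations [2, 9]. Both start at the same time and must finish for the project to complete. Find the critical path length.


Path A total = 4 + 11 + 7 = 22
Path B total = 2 + 9 = 11
Critical path = longest path = max(22, 11) = 22

22


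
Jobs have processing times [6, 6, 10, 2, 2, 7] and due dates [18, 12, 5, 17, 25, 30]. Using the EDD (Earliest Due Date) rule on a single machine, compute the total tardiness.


Sort by due date (EDD order): [(10, 5), (6, 12), (2, 17), (6, 18), (2, 25), (7, 30)]
Compute completion times and tardiness:
  Job 1: p=10, d=5, C=10, tardiness=max(0,10-5)=5
  Job 2: p=6, d=12, C=16, tardiness=max(0,16-12)=4
  Job 3: p=2, d=17, C=18, tardiness=max(0,18-17)=1
  Job 4: p=6, d=18, C=24, tardiness=max(0,24-18)=6
  Job 5: p=2, d=25, C=26, tardiness=max(0,26-25)=1
  Job 6: p=7, d=30, C=33, tardiness=max(0,33-30)=3
Total tardiness = 20

20


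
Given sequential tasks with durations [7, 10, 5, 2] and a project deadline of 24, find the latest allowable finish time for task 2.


LF(activity 2) = deadline - sum of successor durations
Successors: activities 3 through 4 with durations [5, 2]
Sum of successor durations = 7
LF = 24 - 7 = 17

17


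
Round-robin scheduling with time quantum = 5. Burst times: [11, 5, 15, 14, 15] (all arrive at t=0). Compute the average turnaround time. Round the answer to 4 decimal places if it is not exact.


Time quantum = 5
Execution trace:
  J1 runs 5 units, time = 5
  J2 runs 5 units, time = 10
  J3 runs 5 units, time = 15
  J4 runs 5 units, time = 20
  J5 runs 5 units, time = 25
  J1 runs 5 units, time = 30
  J3 runs 5 units, time = 35
  J4 runs 5 units, time = 40
  J5 runs 5 units, time = 45
  J1 runs 1 units, time = 46
  J3 runs 5 units, time = 51
  J4 runs 4 units, time = 55
  J5 runs 5 units, time = 60
Finish times: [46, 10, 51, 55, 60]
Average turnaround = 222/5 = 44.4

44.4


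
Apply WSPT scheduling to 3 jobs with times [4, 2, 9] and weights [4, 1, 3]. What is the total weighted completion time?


Compute p/w ratios and sort ascending (WSPT): [(4, 4), (2, 1), (9, 3)]
Compute weighted completion times:
  Job (p=4,w=4): C=4, w*C=4*4=16
  Job (p=2,w=1): C=6, w*C=1*6=6
  Job (p=9,w=3): C=15, w*C=3*15=45
Total weighted completion time = 67

67


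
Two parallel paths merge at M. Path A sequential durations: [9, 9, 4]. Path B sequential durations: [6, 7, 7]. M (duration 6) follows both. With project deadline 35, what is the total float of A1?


Forward pass: ES(A1) = sum of predecessors on chain A = 0
EF = ES + duration = 0 + 9 = 9
Backward pass: LF(M) = deadline = 35; LS(M) = 35 - 6 = 29
LF(A1) = LS(M) - sum(successors on chain A) = 29 - 13 = 16
LS = LF - duration = 16 - 9 = 7
Total float = LS - ES = 7 - 0 = 7

7


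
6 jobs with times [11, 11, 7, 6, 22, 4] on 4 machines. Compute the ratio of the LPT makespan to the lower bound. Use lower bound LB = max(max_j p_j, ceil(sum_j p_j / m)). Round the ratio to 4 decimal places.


LPT order: [22, 11, 11, 7, 6, 4]
Machine loads after assignment: [22, 15, 11, 13]
LPT makespan = 22
Lower bound = max(max_job, ceil(total/4)) = max(22, 16) = 22
Ratio = 22 / 22 = 1.0

1.0


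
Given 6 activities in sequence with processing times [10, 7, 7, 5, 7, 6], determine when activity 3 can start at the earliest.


Activity 3 starts after activities 1 through 2 complete.
Predecessor durations: [10, 7]
ES = 10 + 7 = 17

17


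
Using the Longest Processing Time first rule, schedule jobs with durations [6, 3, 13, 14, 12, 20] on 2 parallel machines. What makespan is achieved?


Sort jobs in decreasing order (LPT): [20, 14, 13, 12, 6, 3]
Assign each job to the least loaded machine:
  Machine 1: jobs [20, 12, 3], load = 35
  Machine 2: jobs [14, 13, 6], load = 33
Makespan = max load = 35

35


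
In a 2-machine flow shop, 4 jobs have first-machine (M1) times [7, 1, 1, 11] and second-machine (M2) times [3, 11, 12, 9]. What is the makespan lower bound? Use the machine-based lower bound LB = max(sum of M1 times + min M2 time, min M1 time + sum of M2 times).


LB1 = sum(M1 times) + min(M2 times) = 20 + 3 = 23
LB2 = min(M1 times) + sum(M2 times) = 1 + 35 = 36
Lower bound = max(LB1, LB2) = max(23, 36) = 36

36


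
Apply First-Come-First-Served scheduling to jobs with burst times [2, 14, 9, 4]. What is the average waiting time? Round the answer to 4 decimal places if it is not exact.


FCFS order (as given): [2, 14, 9, 4]
Waiting times:
  Job 1: wait = 0
  Job 2: wait = 2
  Job 3: wait = 16
  Job 4: wait = 25
Sum of waiting times = 43
Average waiting time = 43/4 = 10.75

10.75


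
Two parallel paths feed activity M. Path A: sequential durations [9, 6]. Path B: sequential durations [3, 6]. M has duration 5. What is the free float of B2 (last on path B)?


ES(B2) = sum of predecessors on chain B = 3
EF(B2) = ES + duration = 3 + 6 = 9
Successor of B2 is M. ES(M) = max(sum(A), sum(B)) = max(15, 9) = 15
Free float = ES(successor) - EF(current) = 15 - 9 = 6

6


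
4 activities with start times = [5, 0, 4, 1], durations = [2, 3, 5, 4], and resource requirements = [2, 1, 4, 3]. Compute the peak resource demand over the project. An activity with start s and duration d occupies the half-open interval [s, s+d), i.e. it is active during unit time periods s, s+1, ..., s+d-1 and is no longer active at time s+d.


Each activity i is active on [start_i, start_i + duration_i).
Compute total resource usage per time slot:
  t=0: active resources = [1], total = 1
  t=1: active resources = [1, 3], total = 4
  t=2: active resources = [1, 3], total = 4
  t=3: active resources = [3], total = 3
  t=4: active resources = [4, 3], total = 7
  t=5: active resources = [2, 4], total = 6
  t=6: active resources = [2, 4], total = 6
  t=7: active resources = [4], total = 4
  t=8: active resources = [4], total = 4
Peak resource demand = 7

7


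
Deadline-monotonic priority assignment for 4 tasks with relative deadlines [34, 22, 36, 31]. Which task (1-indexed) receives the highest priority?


Sort tasks by relative deadline (ascending):
  Task 2: deadline = 22
  Task 4: deadline = 31
  Task 1: deadline = 34
  Task 3: deadline = 36
Priority order (highest first): [2, 4, 1, 3]
Highest priority task = 2

2
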